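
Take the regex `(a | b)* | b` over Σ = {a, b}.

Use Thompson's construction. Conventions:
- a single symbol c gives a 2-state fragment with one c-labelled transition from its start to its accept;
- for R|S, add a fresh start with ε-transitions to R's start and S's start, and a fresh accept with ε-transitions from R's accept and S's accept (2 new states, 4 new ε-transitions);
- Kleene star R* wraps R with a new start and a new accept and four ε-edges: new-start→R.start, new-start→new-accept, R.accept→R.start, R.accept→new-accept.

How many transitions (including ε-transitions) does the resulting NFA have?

15

Per subexpression:
Each of the 3 symbol leaves contributes 1 transition (1 symbol, 0 ε).
  a | b — 6 transitions (2 symbol, 4 ε)
  (a | b)* — 10 transitions (2 symbol, 8 ε)
  (a | b)* | b — 15 transitions (3 symbol, 12 ε)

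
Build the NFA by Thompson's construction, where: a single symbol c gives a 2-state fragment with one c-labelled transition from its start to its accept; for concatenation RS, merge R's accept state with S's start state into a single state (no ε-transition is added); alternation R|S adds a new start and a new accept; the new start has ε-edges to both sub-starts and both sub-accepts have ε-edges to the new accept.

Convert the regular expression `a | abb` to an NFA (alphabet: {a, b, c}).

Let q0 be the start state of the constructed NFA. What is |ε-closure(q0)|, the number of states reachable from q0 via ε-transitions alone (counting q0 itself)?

3

Compute the ε-closure size of each fragment's start state recursively; a symbol fragment's start has no outgoing ε-edge, so its closure is just itself (size 1).
  abb : |ε-closure| equals the left operand's closure size = 1 (its accept is not ε-reachable, so the closure stops there)
  a | abb : new start ε-reaches every alternative's start; none of them accept ε, so the new accept is not reached: |ε-closure| = 1 + 1 + 1 = 3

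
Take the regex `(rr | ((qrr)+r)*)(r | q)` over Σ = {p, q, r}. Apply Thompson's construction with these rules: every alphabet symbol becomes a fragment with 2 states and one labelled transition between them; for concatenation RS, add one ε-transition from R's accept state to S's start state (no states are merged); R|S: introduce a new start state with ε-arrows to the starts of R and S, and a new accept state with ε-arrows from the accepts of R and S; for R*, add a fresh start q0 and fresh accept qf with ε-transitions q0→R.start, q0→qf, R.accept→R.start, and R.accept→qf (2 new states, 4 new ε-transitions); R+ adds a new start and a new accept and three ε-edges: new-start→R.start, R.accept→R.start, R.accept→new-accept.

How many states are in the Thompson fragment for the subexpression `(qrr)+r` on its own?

Fragment for `(qrr)+r`:
Each of the 4 symbol leaves contributes a 2-state fragment.
  qrr : 6 states
  (qrr)+ : 8 states
  (qrr)+r : 10 states

10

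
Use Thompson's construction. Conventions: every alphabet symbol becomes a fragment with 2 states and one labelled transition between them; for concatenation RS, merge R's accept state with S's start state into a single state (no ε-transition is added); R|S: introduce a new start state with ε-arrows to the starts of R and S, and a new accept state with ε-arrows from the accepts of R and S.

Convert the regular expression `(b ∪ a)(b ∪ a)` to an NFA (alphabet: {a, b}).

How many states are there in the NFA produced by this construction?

Recursing over subexpressions:
Each of the 4 symbol leaves contributes a 2-state fragment.
  b ∪ a → 6 states
  b ∪ a → 6 states
  (b ∪ a)(b ∪ a) → 11 states

11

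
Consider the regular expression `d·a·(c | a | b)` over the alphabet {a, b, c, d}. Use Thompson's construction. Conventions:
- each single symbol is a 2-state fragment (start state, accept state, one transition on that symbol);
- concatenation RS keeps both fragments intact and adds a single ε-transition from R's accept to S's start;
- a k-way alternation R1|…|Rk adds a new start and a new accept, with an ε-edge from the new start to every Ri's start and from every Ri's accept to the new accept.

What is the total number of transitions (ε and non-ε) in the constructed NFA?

13

Bottom-up over the parse tree:
Each of the 5 symbol leaves contributes 1 transition (1 symbol, 0 ε).
  c | a | b — 9 transitions (3 symbol, 6 ε)
  d·a·(c | a | b) — 13 transitions (5 symbol, 8 ε)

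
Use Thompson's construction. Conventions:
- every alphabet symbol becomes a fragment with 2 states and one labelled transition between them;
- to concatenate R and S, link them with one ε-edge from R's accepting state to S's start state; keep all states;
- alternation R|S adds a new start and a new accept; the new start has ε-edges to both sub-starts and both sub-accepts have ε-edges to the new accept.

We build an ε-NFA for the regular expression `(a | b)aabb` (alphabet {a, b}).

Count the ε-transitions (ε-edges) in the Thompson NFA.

8

Recursing over subexpressions:
Each of the 6 symbol leaves contributes 0 ε-transitions.
  a | b — 4 ε-transitions
  (a | b)aabb — 8 ε-transitions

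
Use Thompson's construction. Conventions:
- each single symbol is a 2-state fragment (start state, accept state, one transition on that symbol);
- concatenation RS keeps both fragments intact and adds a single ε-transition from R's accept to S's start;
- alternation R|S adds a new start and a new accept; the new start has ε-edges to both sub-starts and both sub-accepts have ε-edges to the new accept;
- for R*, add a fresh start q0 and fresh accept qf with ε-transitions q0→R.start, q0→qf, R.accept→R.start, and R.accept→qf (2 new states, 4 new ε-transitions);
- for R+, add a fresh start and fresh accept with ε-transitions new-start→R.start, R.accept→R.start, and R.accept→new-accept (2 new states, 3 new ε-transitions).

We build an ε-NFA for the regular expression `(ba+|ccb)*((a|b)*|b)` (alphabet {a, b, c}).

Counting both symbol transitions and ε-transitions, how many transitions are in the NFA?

By structural recursion:
Each of the 8 symbol leaves contributes 1 transition (1 symbol, 0 ε).
  a+ — 4 transitions (1 symbol, 3 ε)
  ba+ — 6 transitions (2 symbol, 4 ε)
  ccb — 5 transitions (3 symbol, 2 ε)
  ba+|ccb — 15 transitions (5 symbol, 10 ε)
  (ba+|ccb)* — 19 transitions (5 symbol, 14 ε)
  a|b — 6 transitions (2 symbol, 4 ε)
  (a|b)* — 10 transitions (2 symbol, 8 ε)
  (a|b)*|b — 15 transitions (3 symbol, 12 ε)
  (ba+|ccb)*((a|b)*|b) — 35 transitions (8 symbol, 27 ε)

35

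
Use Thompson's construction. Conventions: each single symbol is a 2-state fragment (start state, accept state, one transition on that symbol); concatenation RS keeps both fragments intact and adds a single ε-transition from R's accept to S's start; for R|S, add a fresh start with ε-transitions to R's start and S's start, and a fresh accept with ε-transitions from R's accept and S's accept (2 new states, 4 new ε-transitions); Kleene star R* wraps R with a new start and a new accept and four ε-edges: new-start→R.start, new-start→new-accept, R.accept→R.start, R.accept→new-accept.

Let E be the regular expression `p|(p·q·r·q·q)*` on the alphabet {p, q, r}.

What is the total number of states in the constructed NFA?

Recursing over subexpressions:
Each of the 6 symbol leaves contributes a 2-state fragment.
  p·q·r·q·q → 10 states
  (p·q·r·q·q)* → 12 states
  p|(p·q·r·q·q)* → 16 states

16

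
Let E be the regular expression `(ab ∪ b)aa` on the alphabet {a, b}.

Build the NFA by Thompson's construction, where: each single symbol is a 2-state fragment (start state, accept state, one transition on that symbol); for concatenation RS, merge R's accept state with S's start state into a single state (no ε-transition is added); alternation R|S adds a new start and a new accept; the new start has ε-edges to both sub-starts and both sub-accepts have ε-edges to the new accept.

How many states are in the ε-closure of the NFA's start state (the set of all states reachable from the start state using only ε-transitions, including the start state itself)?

3

Work bottom-up. For each fragment F, track |ε-closure(F.start)| and whether F's accept lies in that closure (i.e. whether F accepts ε). A single-symbol fragment has closure size 1 and does not accept ε.
  ab → C equals the left operand's closure size = 1 (its accept is not ε-reachable, so the closure stops there)
  ab ∪ b → C = 1 + 1 + 1 = 3 (the new accept is not ε-reachable since no branch accepts ε)
  (ab ∪ b)aa → same as the first factor's closure: C = 3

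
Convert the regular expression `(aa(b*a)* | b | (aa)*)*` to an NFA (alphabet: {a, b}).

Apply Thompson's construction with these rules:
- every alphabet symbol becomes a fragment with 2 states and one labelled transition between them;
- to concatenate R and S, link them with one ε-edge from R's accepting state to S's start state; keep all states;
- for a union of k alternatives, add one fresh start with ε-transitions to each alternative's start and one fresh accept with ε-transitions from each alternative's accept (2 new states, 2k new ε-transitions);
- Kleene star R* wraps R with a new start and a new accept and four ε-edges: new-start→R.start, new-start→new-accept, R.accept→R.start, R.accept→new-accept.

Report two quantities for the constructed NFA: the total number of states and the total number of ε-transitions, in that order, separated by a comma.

24, 26

Per subexpression:
Each of the 7 symbol leaves contributes 2 states and 0 ε-transitions.
  b* — 4 states, 4 ε-transitions
  b*a — 6 states, 5 ε-transitions
  (b*a)* — 8 states, 9 ε-transitions
  aa(b*a)* — 12 states, 11 ε-transitions
  aa — 4 states, 1 ε-transition
  (aa)* — 6 states, 5 ε-transitions
  aa(b*a)* | b | (aa)* — 22 states, 22 ε-transitions
  (aa(b*a)* | b | (aa)*)* — 24 states, 26 ε-transitions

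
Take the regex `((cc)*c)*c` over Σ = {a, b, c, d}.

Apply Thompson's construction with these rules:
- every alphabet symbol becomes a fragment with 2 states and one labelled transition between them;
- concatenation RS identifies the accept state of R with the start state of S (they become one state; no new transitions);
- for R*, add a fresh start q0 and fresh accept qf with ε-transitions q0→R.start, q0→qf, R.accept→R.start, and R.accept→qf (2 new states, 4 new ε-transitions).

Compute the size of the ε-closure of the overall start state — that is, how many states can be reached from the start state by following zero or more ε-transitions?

5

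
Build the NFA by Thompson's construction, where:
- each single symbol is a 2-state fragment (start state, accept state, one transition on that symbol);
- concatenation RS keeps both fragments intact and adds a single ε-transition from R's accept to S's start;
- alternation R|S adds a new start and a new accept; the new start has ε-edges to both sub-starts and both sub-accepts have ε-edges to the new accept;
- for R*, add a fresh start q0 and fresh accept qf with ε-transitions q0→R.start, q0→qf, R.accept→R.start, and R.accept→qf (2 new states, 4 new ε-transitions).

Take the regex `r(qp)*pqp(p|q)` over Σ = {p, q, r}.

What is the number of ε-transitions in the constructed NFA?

By structural recursion:
Each of the 8 symbol leaves contributes 0 ε-transitions.
  qp : 1 ε-transition
  (qp)* : 5 ε-transitions
  p|q : 4 ε-transitions
  r(qp)*pqp(p|q) : 14 ε-transitions

14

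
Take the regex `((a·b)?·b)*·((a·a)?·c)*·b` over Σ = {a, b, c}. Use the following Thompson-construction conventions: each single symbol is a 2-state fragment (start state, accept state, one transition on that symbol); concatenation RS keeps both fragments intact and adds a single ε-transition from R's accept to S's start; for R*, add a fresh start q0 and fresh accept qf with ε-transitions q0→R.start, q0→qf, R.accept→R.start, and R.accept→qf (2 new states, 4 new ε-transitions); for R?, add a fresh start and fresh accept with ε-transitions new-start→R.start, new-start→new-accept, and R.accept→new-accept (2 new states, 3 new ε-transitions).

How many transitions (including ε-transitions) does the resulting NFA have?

Per subexpression:
Each of the 7 symbol leaves contributes 1 transition (1 symbol, 0 ε).
  a·b = 3 transitions (2 symbol, 1 ε)
  (a·b)? = 6 transitions (2 symbol, 4 ε)
  (a·b)?·b = 8 transitions (3 symbol, 5 ε)
  ((a·b)?·b)* = 12 transitions (3 symbol, 9 ε)
  a·a = 3 transitions (2 symbol, 1 ε)
  (a·a)? = 6 transitions (2 symbol, 4 ε)
  (a·a)?·c = 8 transitions (3 symbol, 5 ε)
  ((a·a)?·c)* = 12 transitions (3 symbol, 9 ε)
  ((a·b)?·b)*·((a·a)?·c)*·b = 27 transitions (7 symbol, 20 ε)

27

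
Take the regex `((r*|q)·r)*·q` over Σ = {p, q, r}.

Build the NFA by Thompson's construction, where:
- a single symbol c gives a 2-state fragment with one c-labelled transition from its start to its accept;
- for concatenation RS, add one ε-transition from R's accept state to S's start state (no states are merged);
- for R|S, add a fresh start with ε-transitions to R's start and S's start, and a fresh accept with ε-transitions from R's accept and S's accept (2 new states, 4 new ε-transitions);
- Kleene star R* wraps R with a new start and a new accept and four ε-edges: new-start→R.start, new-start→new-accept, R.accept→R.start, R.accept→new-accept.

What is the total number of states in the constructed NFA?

14

Bottom-up over the parse tree:
Each of the 4 symbol leaves contributes a 2-state fragment.
  r* = 4 states
  r*|q = 8 states
  (r*|q)·r = 10 states
  ((r*|q)·r)* = 12 states
  ((r*|q)·r)*·q = 14 states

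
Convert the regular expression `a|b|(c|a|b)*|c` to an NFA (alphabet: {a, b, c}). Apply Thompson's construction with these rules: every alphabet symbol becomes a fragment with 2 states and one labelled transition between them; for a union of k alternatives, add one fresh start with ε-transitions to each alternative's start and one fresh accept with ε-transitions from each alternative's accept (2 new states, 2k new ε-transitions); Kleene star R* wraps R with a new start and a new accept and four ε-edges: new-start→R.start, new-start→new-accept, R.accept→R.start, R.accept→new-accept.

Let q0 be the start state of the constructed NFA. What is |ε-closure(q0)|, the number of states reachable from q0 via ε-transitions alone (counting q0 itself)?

11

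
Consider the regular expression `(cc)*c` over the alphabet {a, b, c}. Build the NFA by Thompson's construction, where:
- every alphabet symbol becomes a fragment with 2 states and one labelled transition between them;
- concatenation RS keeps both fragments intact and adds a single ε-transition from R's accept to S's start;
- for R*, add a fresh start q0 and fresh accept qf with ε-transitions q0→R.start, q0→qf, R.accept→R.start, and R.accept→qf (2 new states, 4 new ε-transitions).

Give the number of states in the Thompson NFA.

Building bottom-up:
Each of the 3 symbol leaves contributes a 2-state fragment.
  cc = 4 states
  (cc)* = 6 states
  (cc)*c = 8 states

8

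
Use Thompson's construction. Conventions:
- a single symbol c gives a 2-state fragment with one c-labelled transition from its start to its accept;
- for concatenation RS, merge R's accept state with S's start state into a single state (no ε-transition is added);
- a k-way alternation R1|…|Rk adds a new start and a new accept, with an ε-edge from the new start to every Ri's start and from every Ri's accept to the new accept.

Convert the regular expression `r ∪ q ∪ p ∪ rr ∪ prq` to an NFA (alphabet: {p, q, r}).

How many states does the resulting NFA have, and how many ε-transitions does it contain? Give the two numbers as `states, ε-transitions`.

15, 10

Per subexpression:
Each of the 8 symbol leaves contributes 2 states and 0 ε-transitions.
  rr → 3 states, 0 ε-transitions
  prq → 4 states, 0 ε-transitions
  r ∪ q ∪ p ∪ rr ∪ prq → 15 states, 10 ε-transitions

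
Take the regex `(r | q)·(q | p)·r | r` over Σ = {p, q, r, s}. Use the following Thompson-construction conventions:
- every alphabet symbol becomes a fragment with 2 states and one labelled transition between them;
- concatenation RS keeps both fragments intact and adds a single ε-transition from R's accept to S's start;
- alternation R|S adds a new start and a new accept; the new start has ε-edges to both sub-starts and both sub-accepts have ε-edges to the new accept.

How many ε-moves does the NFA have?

Per subexpression:
Each of the 6 symbol leaves contributes 0 ε-transitions.
  r | q → 4 ε-transitions
  q | p → 4 ε-transitions
  (r | q)·(q | p)·r → 10 ε-transitions
  (r | q)·(q | p)·r | r → 14 ε-transitions

14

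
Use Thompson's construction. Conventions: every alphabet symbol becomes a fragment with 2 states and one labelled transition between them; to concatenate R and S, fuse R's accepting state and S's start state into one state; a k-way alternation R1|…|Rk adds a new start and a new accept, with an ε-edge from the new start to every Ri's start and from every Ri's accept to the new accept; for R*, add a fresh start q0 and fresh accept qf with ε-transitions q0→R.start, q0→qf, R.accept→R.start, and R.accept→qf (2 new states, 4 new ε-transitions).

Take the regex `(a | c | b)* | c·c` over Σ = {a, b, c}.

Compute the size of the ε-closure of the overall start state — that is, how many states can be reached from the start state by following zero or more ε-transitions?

Let C(F) = |ε-closure(F.start)| within fragment F, and note whether F accepts ε. Symbol fragments have C = 1 and do not accept ε. Then:
  a | c | b — new start ε-reaches every alternative's start; none of them accept ε, so the new accept is not reached: |ε-closure| = 1 + 1 + 1 + 1 = 4
  (a | c | b)* — new start has ε-edges to the inner start and to the new accept, so |ε-closure| = 2 + 4 = 6
  c·c — |ε-closure| equals the left operand's closure size = 1 (its accept is not ε-reachable, so the closure stops there)
  (a | c | b)* | c·c — |ε-closure| = 1 (new start) + (6 + 1) + 1 (new accept, since some branch ε-reaches its own accept) = 9

9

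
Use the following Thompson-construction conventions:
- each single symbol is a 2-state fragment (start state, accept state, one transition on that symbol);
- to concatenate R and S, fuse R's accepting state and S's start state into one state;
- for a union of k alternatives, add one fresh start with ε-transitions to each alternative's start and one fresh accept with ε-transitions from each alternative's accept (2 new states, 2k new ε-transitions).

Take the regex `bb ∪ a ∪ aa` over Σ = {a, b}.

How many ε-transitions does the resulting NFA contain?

Per subexpression:
Each of the 5 symbol leaves contributes 0 ε-transitions.
  bb — 0 ε-transitions
  aa — 0 ε-transitions
  bb ∪ a ∪ aa — 6 ε-transitions

6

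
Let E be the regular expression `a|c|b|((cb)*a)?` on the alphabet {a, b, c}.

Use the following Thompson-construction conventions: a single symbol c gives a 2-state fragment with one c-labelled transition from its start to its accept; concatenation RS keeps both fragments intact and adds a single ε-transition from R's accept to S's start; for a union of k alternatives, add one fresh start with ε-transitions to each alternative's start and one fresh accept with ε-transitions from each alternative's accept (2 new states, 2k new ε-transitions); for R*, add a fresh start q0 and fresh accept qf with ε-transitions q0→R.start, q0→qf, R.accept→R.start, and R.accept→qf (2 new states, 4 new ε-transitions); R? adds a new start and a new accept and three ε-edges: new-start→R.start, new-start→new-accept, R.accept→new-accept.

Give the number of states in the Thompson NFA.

18

Bottom-up over the parse tree:
Each of the 6 symbol leaves contributes a 2-state fragment.
  cb — 4 states
  (cb)* — 6 states
  (cb)*a — 8 states
  ((cb)*a)? — 10 states
  a|c|b|((cb)*a)? — 18 states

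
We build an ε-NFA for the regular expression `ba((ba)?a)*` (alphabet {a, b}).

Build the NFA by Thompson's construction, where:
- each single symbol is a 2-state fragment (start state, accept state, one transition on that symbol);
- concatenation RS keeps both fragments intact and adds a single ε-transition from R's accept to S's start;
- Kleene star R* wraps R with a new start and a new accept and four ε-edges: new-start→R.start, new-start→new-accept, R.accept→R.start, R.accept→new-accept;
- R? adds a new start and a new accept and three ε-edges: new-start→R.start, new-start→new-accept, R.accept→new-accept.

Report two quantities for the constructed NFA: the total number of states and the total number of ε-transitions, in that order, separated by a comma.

14, 11

Per subexpression:
Each of the 5 symbol leaves contributes 2 states and 0 ε-transitions.
  ba — 4 states, 1 ε-transition
  (ba)? — 6 states, 4 ε-transitions
  (ba)?a — 8 states, 5 ε-transitions
  ((ba)?a)* — 10 states, 9 ε-transitions
  ba((ba)?a)* — 14 states, 11 ε-transitions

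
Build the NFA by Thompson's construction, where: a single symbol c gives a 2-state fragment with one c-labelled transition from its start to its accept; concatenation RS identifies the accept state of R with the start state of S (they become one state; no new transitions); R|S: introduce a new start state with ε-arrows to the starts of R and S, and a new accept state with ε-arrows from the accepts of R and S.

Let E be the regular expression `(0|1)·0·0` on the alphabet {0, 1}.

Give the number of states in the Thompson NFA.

Recursing over subexpressions:
Each of the 4 symbol leaves contributes a 2-state fragment.
  0|1 = 6 states
  (0|1)·0·0 = 8 states

8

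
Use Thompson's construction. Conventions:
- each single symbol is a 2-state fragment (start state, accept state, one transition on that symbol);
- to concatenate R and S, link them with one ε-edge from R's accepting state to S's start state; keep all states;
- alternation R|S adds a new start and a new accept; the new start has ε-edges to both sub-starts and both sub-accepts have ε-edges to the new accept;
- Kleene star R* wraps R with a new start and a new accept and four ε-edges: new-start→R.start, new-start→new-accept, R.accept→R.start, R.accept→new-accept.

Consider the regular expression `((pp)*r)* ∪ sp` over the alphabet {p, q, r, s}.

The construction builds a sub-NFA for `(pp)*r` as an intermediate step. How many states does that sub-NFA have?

Fragment for `(pp)*r`:
Each of the 3 symbol leaves contributes a 2-state fragment.
  pp → 4 states
  (pp)* → 6 states
  (pp)*r → 8 states

8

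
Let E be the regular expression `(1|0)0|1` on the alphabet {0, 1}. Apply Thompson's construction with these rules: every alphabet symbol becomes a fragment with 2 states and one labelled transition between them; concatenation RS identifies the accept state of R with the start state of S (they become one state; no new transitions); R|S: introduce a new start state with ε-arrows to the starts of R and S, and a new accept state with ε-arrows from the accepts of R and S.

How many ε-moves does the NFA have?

8

Recursing over subexpressions:
Each of the 4 symbol leaves contributes 0 ε-transitions.
  1|0 : 4 ε-transitions
  (1|0)0 : 4 ε-transitions
  (1|0)0|1 : 8 ε-transitions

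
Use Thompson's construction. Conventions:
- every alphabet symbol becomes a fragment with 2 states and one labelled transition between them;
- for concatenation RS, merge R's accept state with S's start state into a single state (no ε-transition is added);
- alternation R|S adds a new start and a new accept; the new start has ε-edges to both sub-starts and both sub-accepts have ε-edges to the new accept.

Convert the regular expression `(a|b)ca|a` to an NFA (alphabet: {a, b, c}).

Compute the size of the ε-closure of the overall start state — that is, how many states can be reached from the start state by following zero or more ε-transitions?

Work bottom-up. For each fragment F, track |ε-closure(F.start)| and whether F's accept lies in that closure (i.e. whether F accepts ε). A single-symbol fragment has closure size 1 and does not accept ε.
  a|b : |closure| = 1 + 1 + 1 = 3 (the new accept is not ε-reachable since no branch accepts ε)
  (a|b)ca : same as the first factor's closure: |closure| = 3
  (a|b)ca|a : |closure| = 1 + 3 + 1 = 5 (the new accept is not ε-reachable since no branch accepts ε)

5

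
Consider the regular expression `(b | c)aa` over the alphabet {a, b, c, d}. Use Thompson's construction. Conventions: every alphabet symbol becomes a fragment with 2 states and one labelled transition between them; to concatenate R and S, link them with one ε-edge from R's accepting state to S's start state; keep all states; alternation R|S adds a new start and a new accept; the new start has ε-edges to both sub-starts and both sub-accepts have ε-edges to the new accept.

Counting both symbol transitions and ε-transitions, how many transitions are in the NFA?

10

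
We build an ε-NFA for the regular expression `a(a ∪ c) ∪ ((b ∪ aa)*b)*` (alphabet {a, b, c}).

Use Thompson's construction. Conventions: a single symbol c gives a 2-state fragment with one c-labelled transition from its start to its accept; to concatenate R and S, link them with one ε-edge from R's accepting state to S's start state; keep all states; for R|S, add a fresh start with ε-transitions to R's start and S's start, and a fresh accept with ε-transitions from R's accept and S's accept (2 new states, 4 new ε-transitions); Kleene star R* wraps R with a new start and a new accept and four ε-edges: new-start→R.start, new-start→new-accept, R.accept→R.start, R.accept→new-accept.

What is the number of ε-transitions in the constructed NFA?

23

Bottom-up over the parse tree:
Each of the 7 symbol leaves contributes 0 ε-transitions.
  a ∪ c — 4 ε-transitions
  a(a ∪ c) — 5 ε-transitions
  aa — 1 ε-transition
  b ∪ aa — 5 ε-transitions
  (b ∪ aa)* — 9 ε-transitions
  (b ∪ aa)*b — 10 ε-transitions
  ((b ∪ aa)*b)* — 14 ε-transitions
  a(a ∪ c) ∪ ((b ∪ aa)*b)* — 23 ε-transitions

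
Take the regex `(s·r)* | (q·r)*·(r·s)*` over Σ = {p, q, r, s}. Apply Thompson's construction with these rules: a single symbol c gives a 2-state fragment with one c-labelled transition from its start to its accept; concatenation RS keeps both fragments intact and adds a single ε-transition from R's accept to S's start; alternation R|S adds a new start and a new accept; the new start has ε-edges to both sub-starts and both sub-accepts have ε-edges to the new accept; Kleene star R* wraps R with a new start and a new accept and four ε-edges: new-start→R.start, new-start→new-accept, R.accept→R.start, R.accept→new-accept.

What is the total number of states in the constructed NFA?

20

Recursing over subexpressions:
Each of the 6 symbol leaves contributes a 2-state fragment.
  s·r — 4 states
  (s·r)* — 6 states
  q·r — 4 states
  (q·r)* — 6 states
  r·s — 4 states
  (r·s)* — 6 states
  (q·r)*·(r·s)* — 12 states
  (s·r)* | (q·r)*·(r·s)* — 20 states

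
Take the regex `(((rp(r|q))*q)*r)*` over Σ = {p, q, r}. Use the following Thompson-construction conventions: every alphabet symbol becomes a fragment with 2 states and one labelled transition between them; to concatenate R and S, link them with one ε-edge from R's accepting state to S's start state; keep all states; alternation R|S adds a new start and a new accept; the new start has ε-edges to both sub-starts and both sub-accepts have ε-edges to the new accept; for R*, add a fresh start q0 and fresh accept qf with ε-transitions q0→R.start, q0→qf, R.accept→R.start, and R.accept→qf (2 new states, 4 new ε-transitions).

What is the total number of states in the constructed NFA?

Building bottom-up:
Each of the 6 symbol leaves contributes a 2-state fragment.
  r|q : 6 states
  rp(r|q) : 10 states
  (rp(r|q))* : 12 states
  (rp(r|q))*q : 14 states
  ((rp(r|q))*q)* : 16 states
  ((rp(r|q))*q)*r : 18 states
  (((rp(r|q))*q)*r)* : 20 states

20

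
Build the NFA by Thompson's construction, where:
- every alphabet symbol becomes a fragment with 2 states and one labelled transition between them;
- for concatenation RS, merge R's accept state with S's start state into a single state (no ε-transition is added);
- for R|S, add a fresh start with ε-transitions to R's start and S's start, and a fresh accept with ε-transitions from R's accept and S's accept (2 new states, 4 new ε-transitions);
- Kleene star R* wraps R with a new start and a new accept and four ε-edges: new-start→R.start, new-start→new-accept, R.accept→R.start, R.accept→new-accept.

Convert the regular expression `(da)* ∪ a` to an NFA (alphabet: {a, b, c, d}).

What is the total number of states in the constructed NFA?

By structural recursion:
Each of the 3 symbol leaves contributes a 2-state fragment.
  da : 3 states
  (da)* : 5 states
  (da)* ∪ a : 9 states

9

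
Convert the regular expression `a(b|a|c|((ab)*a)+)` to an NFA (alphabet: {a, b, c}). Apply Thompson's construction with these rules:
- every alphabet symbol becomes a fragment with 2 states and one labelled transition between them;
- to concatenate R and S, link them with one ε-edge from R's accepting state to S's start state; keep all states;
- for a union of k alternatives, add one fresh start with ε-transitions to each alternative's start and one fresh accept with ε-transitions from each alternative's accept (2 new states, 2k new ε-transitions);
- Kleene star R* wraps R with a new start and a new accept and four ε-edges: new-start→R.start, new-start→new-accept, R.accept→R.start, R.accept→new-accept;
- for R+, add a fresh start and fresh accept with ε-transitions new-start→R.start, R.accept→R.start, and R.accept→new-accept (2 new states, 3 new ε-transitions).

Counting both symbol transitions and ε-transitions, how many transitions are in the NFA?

25

By structural recursion:
Each of the 7 symbol leaves contributes 1 transition (1 symbol, 0 ε).
  ab = 3 transitions (2 symbol, 1 ε)
  (ab)* = 7 transitions (2 symbol, 5 ε)
  (ab)*a = 9 transitions (3 symbol, 6 ε)
  ((ab)*a)+ = 12 transitions (3 symbol, 9 ε)
  b|a|c|((ab)*a)+ = 23 transitions (6 symbol, 17 ε)
  a(b|a|c|((ab)*a)+) = 25 transitions (7 symbol, 18 ε)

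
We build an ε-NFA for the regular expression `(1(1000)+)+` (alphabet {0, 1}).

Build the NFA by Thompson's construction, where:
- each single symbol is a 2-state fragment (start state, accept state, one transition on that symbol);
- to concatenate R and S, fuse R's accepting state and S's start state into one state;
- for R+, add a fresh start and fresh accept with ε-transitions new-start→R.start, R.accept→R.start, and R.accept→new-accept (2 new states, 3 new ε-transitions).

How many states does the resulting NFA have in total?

By structural recursion:
Each of the 5 symbol leaves contributes a 2-state fragment.
  1000 — 5 states
  (1000)+ — 7 states
  1(1000)+ — 8 states
  (1(1000)+)+ — 10 states

10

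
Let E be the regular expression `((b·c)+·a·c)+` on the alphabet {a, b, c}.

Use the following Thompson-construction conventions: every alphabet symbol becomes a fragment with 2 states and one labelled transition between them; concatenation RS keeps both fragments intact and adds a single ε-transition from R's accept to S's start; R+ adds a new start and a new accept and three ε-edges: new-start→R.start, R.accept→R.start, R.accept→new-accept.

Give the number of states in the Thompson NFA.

12

Per subexpression:
Each of the 4 symbol leaves contributes a 2-state fragment.
  b·c — 4 states
  (b·c)+ — 6 states
  (b·c)+·a·c — 10 states
  ((b·c)+·a·c)+ — 12 states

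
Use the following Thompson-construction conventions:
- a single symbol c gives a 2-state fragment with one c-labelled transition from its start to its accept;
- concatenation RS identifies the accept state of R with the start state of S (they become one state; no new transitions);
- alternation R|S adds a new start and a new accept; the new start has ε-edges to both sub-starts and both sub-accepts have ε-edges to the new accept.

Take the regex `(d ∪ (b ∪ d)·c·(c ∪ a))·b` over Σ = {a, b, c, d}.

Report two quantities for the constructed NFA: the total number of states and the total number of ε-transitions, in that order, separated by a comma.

17, 12

Recursing over subexpressions:
Each of the 7 symbol leaves contributes 2 states and 0 ε-transitions.
  b ∪ d = 6 states, 4 ε-transitions
  c ∪ a = 6 states, 4 ε-transitions
  (b ∪ d)·c·(c ∪ a) = 12 states, 8 ε-transitions
  d ∪ (b ∪ d)·c·(c ∪ a) = 16 states, 12 ε-transitions
  (d ∪ (b ∪ d)·c·(c ∪ a))·b = 17 states, 12 ε-transitions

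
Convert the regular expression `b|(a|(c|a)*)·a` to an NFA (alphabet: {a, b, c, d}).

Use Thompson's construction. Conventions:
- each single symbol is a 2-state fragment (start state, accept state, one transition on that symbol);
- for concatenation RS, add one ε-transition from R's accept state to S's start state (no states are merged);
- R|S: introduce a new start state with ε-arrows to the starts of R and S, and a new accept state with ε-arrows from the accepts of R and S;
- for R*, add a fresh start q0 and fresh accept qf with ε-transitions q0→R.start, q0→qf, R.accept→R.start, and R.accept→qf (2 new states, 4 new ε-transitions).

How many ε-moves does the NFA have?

17

By structural recursion:
Each of the 5 symbol leaves contributes 0 ε-transitions.
  c|a : 4 ε-transitions
  (c|a)* : 8 ε-transitions
  a|(c|a)* : 12 ε-transitions
  (a|(c|a)*)·a : 13 ε-transitions
  b|(a|(c|a)*)·a : 17 ε-transitions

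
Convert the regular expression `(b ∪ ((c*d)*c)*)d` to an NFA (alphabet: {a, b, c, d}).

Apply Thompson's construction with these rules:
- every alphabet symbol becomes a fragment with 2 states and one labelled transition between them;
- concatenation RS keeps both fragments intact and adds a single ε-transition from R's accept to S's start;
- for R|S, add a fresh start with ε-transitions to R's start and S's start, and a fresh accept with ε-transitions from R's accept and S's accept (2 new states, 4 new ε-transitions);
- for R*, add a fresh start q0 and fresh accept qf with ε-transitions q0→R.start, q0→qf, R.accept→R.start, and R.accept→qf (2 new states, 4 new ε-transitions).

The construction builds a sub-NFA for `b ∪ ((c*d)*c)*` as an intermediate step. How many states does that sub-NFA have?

16

Fragment for `b ∪ ((c*d)*c)*`:
Each of the 4 symbol leaves contributes a 2-state fragment.
  c* → 4 states
  c*d → 6 states
  (c*d)* → 8 states
  (c*d)*c → 10 states
  ((c*d)*c)* → 12 states
  b ∪ ((c*d)*c)* → 16 states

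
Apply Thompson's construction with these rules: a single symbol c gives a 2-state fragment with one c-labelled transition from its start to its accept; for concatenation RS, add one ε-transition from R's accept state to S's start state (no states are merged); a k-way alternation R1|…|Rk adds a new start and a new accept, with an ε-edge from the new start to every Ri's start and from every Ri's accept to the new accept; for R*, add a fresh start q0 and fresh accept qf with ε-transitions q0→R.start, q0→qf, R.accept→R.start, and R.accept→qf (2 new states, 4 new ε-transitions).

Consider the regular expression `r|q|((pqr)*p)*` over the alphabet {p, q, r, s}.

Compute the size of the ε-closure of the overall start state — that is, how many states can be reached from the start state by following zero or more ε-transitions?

10

Let C(F) = |ε-closure(F.start)| within fragment F, and note whether F accepts ε. Symbol fragments have C = 1 and do not accept ε. Then:
  pqr — same as the first factor's closure: C = 1
  (pqr)* — C = 1 (new start) + 1 (body) + 1 (new accept) = 3
  (pqr)*p — the left operand accepts ε, so the closure extends into the next operand (via the concat ε-link); C = 3 + 1 = 4
  ((pqr)*p)* — new start has ε-edges to the inner start and to the new accept, so C = 2 + 4 = 6
  r|q|((pqr)*p)* — C = 1 (new start) + (1 + 1 + 6) + 1 (new accept, since some branch ε-reaches its own accept) = 10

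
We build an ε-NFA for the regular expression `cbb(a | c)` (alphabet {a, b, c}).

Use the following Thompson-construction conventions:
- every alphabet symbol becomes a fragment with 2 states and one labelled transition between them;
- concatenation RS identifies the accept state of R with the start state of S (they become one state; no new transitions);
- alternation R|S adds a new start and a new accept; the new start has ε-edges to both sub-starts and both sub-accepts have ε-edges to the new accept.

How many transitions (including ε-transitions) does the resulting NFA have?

9

Building bottom-up:
Each of the 5 symbol leaves contributes 1 transition (1 symbol, 0 ε).
  a | c = 6 transitions (2 symbol, 4 ε)
  cbb(a | c) = 9 transitions (5 symbol, 4 ε)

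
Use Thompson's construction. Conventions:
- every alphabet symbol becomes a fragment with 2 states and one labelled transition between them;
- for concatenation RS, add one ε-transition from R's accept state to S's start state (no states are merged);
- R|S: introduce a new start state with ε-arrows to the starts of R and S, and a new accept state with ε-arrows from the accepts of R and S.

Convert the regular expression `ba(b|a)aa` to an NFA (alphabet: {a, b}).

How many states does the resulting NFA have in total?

Recursing over subexpressions:
Each of the 6 symbol leaves contributes a 2-state fragment.
  b|a → 6 states
  ba(b|a)aa → 14 states

14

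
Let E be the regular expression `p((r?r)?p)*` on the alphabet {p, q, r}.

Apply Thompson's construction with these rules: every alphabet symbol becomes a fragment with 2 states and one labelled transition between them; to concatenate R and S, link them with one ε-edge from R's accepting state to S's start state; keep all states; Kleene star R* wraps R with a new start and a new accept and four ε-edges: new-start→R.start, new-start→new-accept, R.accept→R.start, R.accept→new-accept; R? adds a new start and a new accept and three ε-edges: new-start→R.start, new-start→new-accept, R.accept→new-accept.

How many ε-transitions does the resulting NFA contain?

Bottom-up over the parse tree:
Each of the 4 symbol leaves contributes 0 ε-transitions.
  r? : 3 ε-transitions
  r?r : 4 ε-transitions
  (r?r)? : 7 ε-transitions
  (r?r)?p : 8 ε-transitions
  ((r?r)?p)* : 12 ε-transitions
  p((r?r)?p)* : 13 ε-transitions

13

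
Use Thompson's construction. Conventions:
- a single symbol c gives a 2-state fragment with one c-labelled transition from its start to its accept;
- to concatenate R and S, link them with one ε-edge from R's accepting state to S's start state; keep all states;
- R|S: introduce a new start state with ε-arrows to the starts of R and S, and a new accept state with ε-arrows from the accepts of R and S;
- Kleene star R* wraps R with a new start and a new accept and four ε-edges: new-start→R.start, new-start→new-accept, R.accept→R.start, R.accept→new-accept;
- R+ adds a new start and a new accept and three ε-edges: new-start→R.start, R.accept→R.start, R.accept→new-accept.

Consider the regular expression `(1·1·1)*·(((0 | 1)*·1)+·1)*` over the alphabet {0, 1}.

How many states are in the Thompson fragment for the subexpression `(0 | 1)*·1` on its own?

10

Fragment for `(0 | 1)*·1`:
Each of the 3 symbol leaves contributes a 2-state fragment.
  0 | 1 : 6 states
  (0 | 1)* : 8 states
  (0 | 1)*·1 : 10 states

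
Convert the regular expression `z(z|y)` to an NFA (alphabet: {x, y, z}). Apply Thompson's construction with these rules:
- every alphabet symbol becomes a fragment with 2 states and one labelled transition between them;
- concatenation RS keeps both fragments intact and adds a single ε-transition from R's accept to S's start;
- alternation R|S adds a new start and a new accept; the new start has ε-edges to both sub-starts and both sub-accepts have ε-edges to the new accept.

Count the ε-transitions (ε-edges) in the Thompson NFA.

5

Building bottom-up:
Each of the 3 symbol leaves contributes 0 ε-transitions.
  z|y = 4 ε-transitions
  z(z|y) = 5 ε-transitions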